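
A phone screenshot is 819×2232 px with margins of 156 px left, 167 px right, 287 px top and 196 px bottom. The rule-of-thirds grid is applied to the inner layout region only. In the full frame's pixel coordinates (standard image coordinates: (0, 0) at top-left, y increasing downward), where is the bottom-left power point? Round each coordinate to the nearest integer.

x = 321 px, y = 1453 px

Content width = 819 − 156 − 167 = 496 px; content height = 2232 − 287 − 196 = 1749 px.
Bottom-left is one-third across and two-thirds down within the inner layout region.
x = 156 + 1 × 496/3 = 156 + 165.33 ≈ 321
y = 287 + 2 × 1749/3 = 287 + 1166.00 ≈ 1453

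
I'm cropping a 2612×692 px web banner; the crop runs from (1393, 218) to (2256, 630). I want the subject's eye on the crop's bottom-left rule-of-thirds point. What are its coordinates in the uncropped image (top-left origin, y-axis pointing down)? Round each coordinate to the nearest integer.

x = 1681 px, y = 493 px

Crop width = 2256 − 1393 = 863 px; one third is 287.67 px.
Crop height = 630 − 218 = 412 px; one third is 137.33 px.
The bottom-left point is one-third across and two-thirds down within the crop:
x = 1393 + 1 × 287.67 ≈ 1681; y = 218 + 2 × 137.33 ≈ 493.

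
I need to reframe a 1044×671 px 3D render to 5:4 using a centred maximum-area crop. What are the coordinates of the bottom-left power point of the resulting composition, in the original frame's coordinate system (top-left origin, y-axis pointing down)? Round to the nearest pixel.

(382, 447)

1044/671 > 5/4, so the 5:4 crop keeps the full height 671 and trims width to 671 × 5/4 = 838.75 px.
Left offset = (1044 − 838.75)/2 = 102.62 px; top offset = 0.
Bottom-left is one-third across and two-thirds down within the crop:
x = 102.62 + 1 × 838.75/3 ≈ 382; y = 0.00 + 2 × 671.00/3 ≈ 447.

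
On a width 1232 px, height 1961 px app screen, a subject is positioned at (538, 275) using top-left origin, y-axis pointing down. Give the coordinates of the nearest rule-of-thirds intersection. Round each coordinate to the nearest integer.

x = 411 px, y = 654 px

Third lines: x ∈ {411, 821}, y ∈ {654, 1307}.
538 is closer to x = 411; 275 is closer to y = 654.
So the nearest intersection is the upper-left power point.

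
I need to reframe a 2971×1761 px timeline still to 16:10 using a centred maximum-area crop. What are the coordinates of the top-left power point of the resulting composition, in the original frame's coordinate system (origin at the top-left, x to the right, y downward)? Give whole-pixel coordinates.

(1016, 587)

2971/1761 > 16/10, so the 16:10 crop keeps the full height 1761 and trims width to 1761 × 16/10 = 2817.60 px.
Left offset = (2971 − 2817.60)/2 = 76.70 px; top offset = 0.
Top-left is one-third across and one-third down within the crop:
x = 76.70 + 1 × 2817.60/3 ≈ 1016; y = 0.00 + 1 × 1761.00/3 ≈ 587.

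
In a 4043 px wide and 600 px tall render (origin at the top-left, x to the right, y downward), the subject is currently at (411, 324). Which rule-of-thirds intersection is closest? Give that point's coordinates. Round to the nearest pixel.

Third lines: x ∈ {1348, 2695}, y ∈ {200, 400}.
411 is closer to x = 1348; 324 is closer to y = 400.
So the nearest intersection is the lower-left power point.

x = 1348 px, y = 400 px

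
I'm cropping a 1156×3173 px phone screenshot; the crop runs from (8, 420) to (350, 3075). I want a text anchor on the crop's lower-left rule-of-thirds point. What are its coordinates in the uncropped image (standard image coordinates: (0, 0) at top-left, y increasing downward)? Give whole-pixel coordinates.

Crop width = 350 − 8 = 342 px; one third is 114.00 px.
Crop height = 3075 − 420 = 2655 px; one third is 885.00 px.
The lower-left point is one-third across and two-thirds down within the crop:
x = 8 + 1 × 114.00 ≈ 122; y = 420 + 2 × 885.00 ≈ 2190.

x = 122 px, y = 2190 px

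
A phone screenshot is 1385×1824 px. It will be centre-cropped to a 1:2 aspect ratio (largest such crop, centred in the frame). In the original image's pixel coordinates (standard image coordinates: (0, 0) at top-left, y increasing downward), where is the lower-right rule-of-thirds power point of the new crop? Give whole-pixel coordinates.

x = 845 px, y = 1216 px

1385/1824 > 1/2, so the 1:2 crop keeps the full height 1824 and trims width to 1824 × 1/2 = 912.00 px.
Left offset = (1385 − 912.00)/2 = 236.50 px; top offset = 0.
Lower-right is two-thirds across and two-thirds down within the crop:
x = 236.50 + 2 × 912.00/3 ≈ 845; y = 0.00 + 2 × 1824.00/3 ≈ 1216.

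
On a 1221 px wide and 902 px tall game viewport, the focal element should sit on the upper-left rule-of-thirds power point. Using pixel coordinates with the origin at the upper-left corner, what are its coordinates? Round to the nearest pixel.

x = 407 px, y = 301 px

The upper-left point sits one-third of the way across and one-third of the way down.
x = 1 × 1221/3 ≈ 407; y = 1 × 902/3 ≈ 301.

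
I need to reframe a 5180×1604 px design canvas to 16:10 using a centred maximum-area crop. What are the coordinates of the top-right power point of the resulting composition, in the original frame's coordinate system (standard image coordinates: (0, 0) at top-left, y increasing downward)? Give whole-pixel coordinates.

x = 3018 px, y = 535 px

5180/1604 > 16/10, so the 16:10 crop keeps the full height 1604 and trims width to 1604 × 16/10 = 2566.40 px.
Left offset = (5180 − 2566.40)/2 = 1306.80 px; top offset = 0.
Top-right is two-thirds across and one-third down within the crop:
x = 1306.80 + 2 × 2566.40/3 ≈ 3018; y = 0.00 + 1 × 1604.00/3 ≈ 535.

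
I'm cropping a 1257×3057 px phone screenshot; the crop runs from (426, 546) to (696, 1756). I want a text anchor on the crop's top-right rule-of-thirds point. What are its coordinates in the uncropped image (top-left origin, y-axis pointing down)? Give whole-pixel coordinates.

x = 606 px, y = 949 px

Crop width = 696 − 426 = 270 px; one third is 90.00 px.
Crop height = 1756 − 546 = 1210 px; one third is 403.33 px.
The top-right point is two-thirds across and one-third down within the crop:
x = 426 + 2 × 90.00 ≈ 606; y = 546 + 1 × 403.33 ≈ 949.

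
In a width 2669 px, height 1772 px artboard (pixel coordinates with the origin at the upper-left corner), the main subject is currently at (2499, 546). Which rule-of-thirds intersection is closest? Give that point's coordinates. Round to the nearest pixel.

(1779, 591)

Third lines: x ∈ {890, 1779}, y ∈ {591, 1181}.
2499 is closer to x = 1779; 546 is closer to y = 591.
So the nearest intersection is the upper-right power point.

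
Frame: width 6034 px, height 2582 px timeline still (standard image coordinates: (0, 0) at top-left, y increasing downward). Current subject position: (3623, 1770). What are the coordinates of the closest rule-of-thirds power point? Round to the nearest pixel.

(4023, 1721)

Third lines: x ∈ {2011, 4023}, y ∈ {861, 1721}.
3623 is closer to x = 4023; 1770 is closer to y = 1721.
So the nearest intersection is the lower-right power point.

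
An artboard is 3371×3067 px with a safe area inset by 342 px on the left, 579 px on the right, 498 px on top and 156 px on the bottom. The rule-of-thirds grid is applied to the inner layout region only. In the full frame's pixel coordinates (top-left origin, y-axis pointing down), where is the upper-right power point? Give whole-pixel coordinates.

(1975, 1302)

Content width = 3371 − 342 − 579 = 2450 px; content height = 3067 − 498 − 156 = 2413 px.
Upper-right is two-thirds across and one-third down within the inner layout region.
x = 342 + 2 × 2450/3 = 342 + 1633.33 ≈ 1975
y = 498 + 1 × 2413/3 = 498 + 804.33 ≈ 1302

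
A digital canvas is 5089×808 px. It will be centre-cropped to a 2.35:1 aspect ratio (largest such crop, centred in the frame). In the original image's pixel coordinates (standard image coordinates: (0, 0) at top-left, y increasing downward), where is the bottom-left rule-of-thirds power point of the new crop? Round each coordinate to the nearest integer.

(2228, 539)

5089/808 > 2.35/1, so the 2.35:1 crop keeps the full height 808 and trims width to 808 × 2.35/1 = 1898.80 px.
Left offset = (5089 − 1898.80)/2 = 1595.10 px; top offset = 0.
Bottom-left is one-third across and two-thirds down within the crop:
x = 1595.10 + 1 × 1898.80/3 ≈ 2228; y = 0.00 + 2 × 808.00/3 ≈ 539.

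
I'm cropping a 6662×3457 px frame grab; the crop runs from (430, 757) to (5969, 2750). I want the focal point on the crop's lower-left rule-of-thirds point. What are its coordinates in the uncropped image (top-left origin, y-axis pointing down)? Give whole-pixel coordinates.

Crop width = 5969 − 430 = 5539 px; one third is 1846.33 px.
Crop height = 2750 − 757 = 1993 px; one third is 664.33 px.
The lower-left point is one-third across and two-thirds down within the crop:
x = 430 + 1 × 1846.33 ≈ 2276; y = 757 + 2 × 664.33 ≈ 2086.

x = 2276 px, y = 2086 px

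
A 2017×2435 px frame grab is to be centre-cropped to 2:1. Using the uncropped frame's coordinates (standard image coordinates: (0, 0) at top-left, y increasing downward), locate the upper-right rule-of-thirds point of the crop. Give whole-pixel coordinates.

2017/2435 < 2/1, so the 2:1 crop keeps the full width 2017 and trims height to 2017 × 1/2 = 1008.50 px.
Top offset = (2435 − 1008.50)/2 = 713.25 px; left offset = 0.
Upper-right is two-thirds across and one-third down within the crop:
x = 0.00 + 2 × 2017.00/3 ≈ 1345; y = 713.25 + 1 × 1008.50/3 ≈ 1049.

(1345, 1049)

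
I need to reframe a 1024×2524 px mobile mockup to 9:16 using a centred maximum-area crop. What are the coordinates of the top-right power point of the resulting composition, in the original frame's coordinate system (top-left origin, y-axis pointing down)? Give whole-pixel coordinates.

(683, 959)

1024/2524 < 9/16, so the 9:16 crop keeps the full width 1024 and trims height to 1024 × 16/9 = 1820.44 px.
Top offset = (2524 − 1820.44)/2 = 351.78 px; left offset = 0.
Top-right is two-thirds across and one-third down within the crop:
x = 0.00 + 2 × 1024.00/3 ≈ 683; y = 351.78 + 1 × 1820.44/3 ≈ 959.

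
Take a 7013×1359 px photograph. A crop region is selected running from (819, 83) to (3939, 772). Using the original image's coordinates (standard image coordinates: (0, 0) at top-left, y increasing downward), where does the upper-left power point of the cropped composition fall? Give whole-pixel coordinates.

(1859, 313)

Crop width = 3939 − 819 = 3120 px; one third is 1040.00 px.
Crop height = 772 − 83 = 689 px; one third is 229.67 px.
The upper-left point is one-third across and one-third down within the crop:
x = 819 + 1 × 1040.00 ≈ 1859; y = 83 + 1 × 229.67 ≈ 313.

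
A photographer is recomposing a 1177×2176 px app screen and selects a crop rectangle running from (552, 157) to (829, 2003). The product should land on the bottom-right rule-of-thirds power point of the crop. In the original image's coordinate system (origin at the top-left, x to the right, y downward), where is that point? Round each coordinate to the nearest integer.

Crop width = 829 − 552 = 277 px; one third is 92.33 px.
Crop height = 2003 − 157 = 1846 px; one third is 615.33 px.
The bottom-right point is two-thirds across and two-thirds down within the crop:
x = 552 + 2 × 92.33 ≈ 737; y = 157 + 2 × 615.33 ≈ 1388.

(737, 1388)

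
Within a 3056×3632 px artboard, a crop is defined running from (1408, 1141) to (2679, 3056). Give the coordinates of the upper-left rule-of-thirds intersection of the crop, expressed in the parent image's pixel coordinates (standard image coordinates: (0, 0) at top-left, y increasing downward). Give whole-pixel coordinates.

x = 1832 px, y = 1779 px

Crop width = 2679 − 1408 = 1271 px; one third is 423.67 px.
Crop height = 3056 − 1141 = 1915 px; one third is 638.33 px.
The upper-left point is one-third across and one-third down within the crop:
x = 1408 + 1 × 423.67 ≈ 1832; y = 1141 + 1 × 638.33 ≈ 1779.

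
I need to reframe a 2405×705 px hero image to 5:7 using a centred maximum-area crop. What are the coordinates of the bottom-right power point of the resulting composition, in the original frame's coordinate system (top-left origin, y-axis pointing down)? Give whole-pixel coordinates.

2405/705 > 5/7, so the 5:7 crop keeps the full height 705 and trims width to 705 × 5/7 = 503.57 px.
Left offset = (2405 − 503.57)/2 = 950.71 px; top offset = 0.
Bottom-right is two-thirds across and two-thirds down within the crop:
x = 950.71 + 2 × 503.57/3 ≈ 1286; y = 0.00 + 2 × 705.00/3 ≈ 470.

x = 1286 px, y = 470 px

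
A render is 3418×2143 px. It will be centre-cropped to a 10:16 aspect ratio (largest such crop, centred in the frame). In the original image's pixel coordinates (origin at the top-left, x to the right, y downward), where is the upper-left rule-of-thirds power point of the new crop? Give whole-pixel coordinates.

3418/2143 > 10/16, so the 10:16 crop keeps the full height 2143 and trims width to 2143 × 10/16 = 1339.38 px.
Left offset = (3418 − 1339.38)/2 = 1039.31 px; top offset = 0.
Upper-left is one-third across and one-third down within the crop:
x = 1039.31 + 1 × 1339.38/3 ≈ 1486; y = 0.00 + 1 × 2143.00/3 ≈ 714.

(1486, 714)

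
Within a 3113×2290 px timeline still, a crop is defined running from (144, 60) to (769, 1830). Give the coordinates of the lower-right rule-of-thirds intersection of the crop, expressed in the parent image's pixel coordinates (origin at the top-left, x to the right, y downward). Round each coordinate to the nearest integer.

Crop width = 769 − 144 = 625 px; one third is 208.33 px.
Crop height = 1830 − 60 = 1770 px; one third is 590.00 px.
The lower-right point is two-thirds across and two-thirds down within the crop:
x = 144 + 2 × 208.33 ≈ 561; y = 60 + 2 × 590.00 ≈ 1240.

x = 561 px, y = 1240 px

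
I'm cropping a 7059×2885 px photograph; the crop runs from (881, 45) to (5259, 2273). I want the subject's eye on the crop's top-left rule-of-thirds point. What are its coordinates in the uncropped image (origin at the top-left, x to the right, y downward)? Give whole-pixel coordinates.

Crop width = 5259 − 881 = 4378 px; one third is 1459.33 px.
Crop height = 2273 − 45 = 2228 px; one third is 742.67 px.
The top-left point is one-third across and one-third down within the crop:
x = 881 + 1 × 1459.33 ≈ 2340; y = 45 + 1 × 742.67 ≈ 788.

(2340, 788)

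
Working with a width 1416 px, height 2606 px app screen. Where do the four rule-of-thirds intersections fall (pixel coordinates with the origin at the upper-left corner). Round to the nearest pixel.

One third of 1416 is 472; one third of 2606 is 868.67.
Vertical third lines at x = 472 and x = 944; horizontal third lines at y = 869 and y = 1737.

(472, 869), (944, 869), (472, 1737), (944, 1737)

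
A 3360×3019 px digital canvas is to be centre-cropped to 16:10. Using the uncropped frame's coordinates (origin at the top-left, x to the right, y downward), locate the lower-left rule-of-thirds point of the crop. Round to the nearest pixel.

3360/3019 < 16/10, so the 16:10 crop keeps the full width 3360 and trims height to 3360 × 10/16 = 2100.00 px.
Top offset = (3019 − 2100.00)/2 = 459.50 px; left offset = 0.
Lower-left is one-third across and two-thirds down within the crop:
x = 0.00 + 1 × 3360.00/3 ≈ 1120; y = 459.50 + 2 × 2100.00/3 ≈ 1860.

x = 1120 px, y = 1860 px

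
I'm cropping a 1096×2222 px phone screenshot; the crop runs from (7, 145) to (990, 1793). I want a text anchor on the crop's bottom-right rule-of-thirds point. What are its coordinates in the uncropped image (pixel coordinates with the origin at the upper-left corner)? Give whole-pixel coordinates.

Crop width = 990 − 7 = 983 px; one third is 327.67 px.
Crop height = 1793 − 145 = 1648 px; one third is 549.33 px.
The bottom-right point is two-thirds across and two-thirds down within the crop:
x = 7 + 2 × 327.67 ≈ 662; y = 145 + 2 × 549.33 ≈ 1244.

(662, 1244)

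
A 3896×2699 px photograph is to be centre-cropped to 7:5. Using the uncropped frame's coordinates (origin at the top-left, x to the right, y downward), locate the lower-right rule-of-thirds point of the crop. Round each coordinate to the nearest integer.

3896/2699 > 7/5, so the 7:5 crop keeps the full height 2699 and trims width to 2699 × 7/5 = 3778.60 px.
Left offset = (3896 − 3778.60)/2 = 58.70 px; top offset = 0.
Lower-right is two-thirds across and two-thirds down within the crop:
x = 58.70 + 2 × 3778.60/3 ≈ 2578; y = 0.00 + 2 × 2699.00/3 ≈ 1799.

(2578, 1799)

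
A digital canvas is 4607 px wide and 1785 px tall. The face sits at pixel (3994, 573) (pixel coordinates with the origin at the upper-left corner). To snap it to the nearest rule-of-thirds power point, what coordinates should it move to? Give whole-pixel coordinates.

Third lines: x ∈ {1536, 3071}, y ∈ {595, 1190}.
3994 is closer to x = 3071; 573 is closer to y = 595.
So the nearest intersection is the upper-right power point.

x = 3071 px, y = 595 px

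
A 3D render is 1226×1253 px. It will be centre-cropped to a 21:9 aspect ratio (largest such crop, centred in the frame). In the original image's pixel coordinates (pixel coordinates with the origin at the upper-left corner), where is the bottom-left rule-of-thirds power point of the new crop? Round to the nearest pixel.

1226/1253 < 21/9, so the 21:9 crop keeps the full width 1226 and trims height to 1226 × 9/21 = 525.43 px.
Top offset = (1253 − 525.43)/2 = 363.79 px; left offset = 0.
Bottom-left is one-third across and two-thirds down within the crop:
x = 0.00 + 1 × 1226.00/3 ≈ 409; y = 363.79 + 2 × 525.43/3 ≈ 714.

x = 409 px, y = 714 px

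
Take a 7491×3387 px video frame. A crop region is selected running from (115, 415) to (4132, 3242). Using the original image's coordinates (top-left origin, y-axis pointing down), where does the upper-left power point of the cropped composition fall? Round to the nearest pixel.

x = 1454 px, y = 1357 px

Crop width = 4132 − 115 = 4017 px; one third is 1339.00 px.
Crop height = 3242 − 415 = 2827 px; one third is 942.33 px.
The upper-left point is one-third across and one-third down within the crop:
x = 115 + 1 × 1339.00 ≈ 1454; y = 415 + 1 × 942.33 ≈ 1357.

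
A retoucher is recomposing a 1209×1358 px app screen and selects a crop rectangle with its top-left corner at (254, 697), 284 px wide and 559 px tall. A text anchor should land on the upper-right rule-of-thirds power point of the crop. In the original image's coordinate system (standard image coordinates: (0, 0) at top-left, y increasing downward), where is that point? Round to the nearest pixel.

One third of the crop width 284 is 94.67 px.
One third of the crop height 559 is 186.33 px.
The upper-right point is two-thirds across and one-third down within the crop:
x = 254 + 2 × 94.67 ≈ 443; y = 697 + 1 × 186.33 ≈ 883.

x = 443 px, y = 883 px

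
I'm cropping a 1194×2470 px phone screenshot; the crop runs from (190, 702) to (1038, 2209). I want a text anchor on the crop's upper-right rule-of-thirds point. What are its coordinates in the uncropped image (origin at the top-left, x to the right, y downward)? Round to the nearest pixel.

Crop width = 1038 − 190 = 848 px; one third is 282.67 px.
Crop height = 2209 − 702 = 1507 px; one third is 502.33 px.
The upper-right point is two-thirds across and one-third down within the crop:
x = 190 + 2 × 282.67 ≈ 755; y = 702 + 1 × 502.33 ≈ 1204.

x = 755 px, y = 1204 px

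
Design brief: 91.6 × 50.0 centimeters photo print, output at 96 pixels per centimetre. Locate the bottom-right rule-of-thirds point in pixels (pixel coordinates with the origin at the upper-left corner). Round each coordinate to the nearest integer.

(5862, 3200)

In pixels the canvas is 91.6 × 96 = 8793.6 wide and 50.0 × 96 = 4800 tall.
The bottom-right point is two-thirds across and two-thirds down:
x = 2 × 8793.6/3 ≈ 5862; y = 2 × 4800/3 ≈ 3200.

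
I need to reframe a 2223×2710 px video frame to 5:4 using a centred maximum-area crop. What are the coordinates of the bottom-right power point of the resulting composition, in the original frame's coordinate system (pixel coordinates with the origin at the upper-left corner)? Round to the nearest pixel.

x = 1482 px, y = 1651 px

2223/2710 < 5/4, so the 5:4 crop keeps the full width 2223 and trims height to 2223 × 4/5 = 1778.40 px.
Top offset = (2710 − 1778.40)/2 = 465.80 px; left offset = 0.
Bottom-right is two-thirds across and two-thirds down within the crop:
x = 0.00 + 2 × 2223.00/3 ≈ 1482; y = 465.80 + 2 × 1778.40/3 ≈ 1651.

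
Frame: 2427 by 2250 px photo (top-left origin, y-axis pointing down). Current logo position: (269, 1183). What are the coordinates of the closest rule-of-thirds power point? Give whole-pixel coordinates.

x = 809 px, y = 1500 px

Third lines: x ∈ {809, 1618}, y ∈ {750, 1500}.
269 is closer to x = 809; 1183 is closer to y = 1500.
So the nearest intersection is the lower-left power point.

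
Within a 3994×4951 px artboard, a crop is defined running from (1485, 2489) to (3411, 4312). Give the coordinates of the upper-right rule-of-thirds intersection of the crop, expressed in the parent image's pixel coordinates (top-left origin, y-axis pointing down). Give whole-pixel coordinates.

Crop width = 3411 − 1485 = 1926 px; one third is 642.00 px.
Crop height = 4312 − 2489 = 1823 px; one third is 607.67 px.
The upper-right point is two-thirds across and one-third down within the crop:
x = 1485 + 2 × 642.00 ≈ 2769; y = 2489 + 1 × 607.67 ≈ 3097.

(2769, 3097)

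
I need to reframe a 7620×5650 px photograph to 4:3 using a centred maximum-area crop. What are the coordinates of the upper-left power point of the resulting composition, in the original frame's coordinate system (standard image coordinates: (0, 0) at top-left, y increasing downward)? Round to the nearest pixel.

7620/5650 > 4/3, so the 4:3 crop keeps the full height 5650 and trims width to 5650 × 4/3 = 7533.33 px.
Left offset = (7620 − 7533.33)/2 = 43.33 px; top offset = 0.
Upper-left is one-third across and one-third down within the crop:
x = 43.33 + 1 × 7533.33/3 ≈ 2554; y = 0.00 + 1 × 5650.00/3 ≈ 1883.

x = 2554 px, y = 1883 px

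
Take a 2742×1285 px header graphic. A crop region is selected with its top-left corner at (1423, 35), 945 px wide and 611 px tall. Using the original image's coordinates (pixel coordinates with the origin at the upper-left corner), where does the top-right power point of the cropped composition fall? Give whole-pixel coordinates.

One third of the crop width 945 is 315.00 px.
One third of the crop height 611 is 203.67 px.
The top-right point is two-thirds across and one-third down within the crop:
x = 1423 + 2 × 315.00 ≈ 2053; y = 35 + 1 × 203.67 ≈ 239.

(2053, 239)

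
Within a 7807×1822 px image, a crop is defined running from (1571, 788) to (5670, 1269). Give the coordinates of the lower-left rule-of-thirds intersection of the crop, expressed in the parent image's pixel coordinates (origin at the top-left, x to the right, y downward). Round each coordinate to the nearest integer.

x = 2937 px, y = 1109 px

Crop width = 5670 − 1571 = 4099 px; one third is 1366.33 px.
Crop height = 1269 − 788 = 481 px; one third is 160.33 px.
The lower-left point is one-third across and two-thirds down within the crop:
x = 1571 + 1 × 1366.33 ≈ 2937; y = 788 + 2 × 160.33 ≈ 1109.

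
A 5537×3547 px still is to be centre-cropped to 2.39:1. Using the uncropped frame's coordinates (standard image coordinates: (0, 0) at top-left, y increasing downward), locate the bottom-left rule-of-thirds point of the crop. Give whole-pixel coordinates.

(1846, 2160)

5537/3547 < 2.39/1, so the 2.39:1 crop keeps the full width 5537 and trims height to 5537 × 1/2.39 = 2316.74 px.
Top offset = (3547 − 2316.74)/2 = 615.13 px; left offset = 0.
Bottom-left is one-third across and two-thirds down within the crop:
x = 0.00 + 1 × 5537.00/3 ≈ 1846; y = 615.13 + 2 × 2316.74/3 ≈ 2160.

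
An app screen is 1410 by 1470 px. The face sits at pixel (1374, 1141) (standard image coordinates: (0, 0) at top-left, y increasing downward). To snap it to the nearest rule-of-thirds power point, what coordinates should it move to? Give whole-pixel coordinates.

Third lines: x ∈ {470, 940}, y ∈ {490, 980}.
1374 is closer to x = 940; 1141 is closer to y = 980.
So the nearest intersection is the lower-right power point.

(940, 980)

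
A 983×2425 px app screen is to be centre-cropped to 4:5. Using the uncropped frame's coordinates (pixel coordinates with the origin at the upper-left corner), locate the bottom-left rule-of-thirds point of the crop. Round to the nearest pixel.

(328, 1417)

983/2425 < 4/5, so the 4:5 crop keeps the full width 983 and trims height to 983 × 5/4 = 1228.75 px.
Top offset = (2425 − 1228.75)/2 = 598.12 px; left offset = 0.
Bottom-left is one-third across and two-thirds down within the crop:
x = 0.00 + 1 × 983.00/3 ≈ 328; y = 598.12 + 2 × 1228.75/3 ≈ 1417.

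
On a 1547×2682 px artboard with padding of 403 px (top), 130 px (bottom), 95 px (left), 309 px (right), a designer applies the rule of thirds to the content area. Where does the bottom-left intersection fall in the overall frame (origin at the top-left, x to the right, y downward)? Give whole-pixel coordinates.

x = 476 px, y = 1836 px

Content width = 1547 − 95 − 309 = 1143 px; content height = 2682 − 403 − 130 = 2149 px.
Bottom-left is one-third across and two-thirds down within the content area.
x = 95 + 1 × 1143/3 = 95 + 381.00 ≈ 476
y = 403 + 2 × 2149/3 = 403 + 1432.67 ≈ 1836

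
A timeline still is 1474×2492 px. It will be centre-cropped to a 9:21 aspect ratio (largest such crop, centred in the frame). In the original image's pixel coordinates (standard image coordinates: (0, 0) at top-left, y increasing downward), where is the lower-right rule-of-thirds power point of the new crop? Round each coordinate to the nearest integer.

1474/2492 > 9/21, so the 9:21 crop keeps the full height 2492 and trims width to 2492 × 9/21 = 1068.00 px.
Left offset = (1474 − 1068.00)/2 = 203.00 px; top offset = 0.
Lower-right is two-thirds across and two-thirds down within the crop:
x = 203.00 + 2 × 1068.00/3 ≈ 915; y = 0.00 + 2 × 2492.00/3 ≈ 1661.

x = 915 px, y = 1661 px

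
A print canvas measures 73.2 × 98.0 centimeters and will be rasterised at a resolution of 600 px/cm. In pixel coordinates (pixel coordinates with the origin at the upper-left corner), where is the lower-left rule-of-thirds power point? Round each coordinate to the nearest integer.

In pixels the canvas is 73.2 × 600 = 43920 wide and 98.0 × 600 = 58800 tall.
The lower-left point is one-third across and two-thirds down:
x = 1 × 43920/3 ≈ 14640; y = 2 × 58800/3 ≈ 39200.

(14640, 39200)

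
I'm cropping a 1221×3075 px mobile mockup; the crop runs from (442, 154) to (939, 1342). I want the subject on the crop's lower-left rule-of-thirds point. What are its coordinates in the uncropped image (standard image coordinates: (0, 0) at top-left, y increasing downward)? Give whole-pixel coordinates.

x = 608 px, y = 946 px

Crop width = 939 − 442 = 497 px; one third is 165.67 px.
Crop height = 1342 − 154 = 1188 px; one third is 396.00 px.
The lower-left point is one-third across and two-thirds down within the crop:
x = 442 + 1 × 165.67 ≈ 608; y = 154 + 2 × 396.00 ≈ 946.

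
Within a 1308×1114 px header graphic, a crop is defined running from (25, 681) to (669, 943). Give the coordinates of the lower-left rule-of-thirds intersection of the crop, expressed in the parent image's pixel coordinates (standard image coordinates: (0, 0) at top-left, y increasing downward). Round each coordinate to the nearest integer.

Crop width = 669 − 25 = 644 px; one third is 214.67 px.
Crop height = 943 − 681 = 262 px; one third is 87.33 px.
The lower-left point is one-third across and two-thirds down within the crop:
x = 25 + 1 × 214.67 ≈ 240; y = 681 + 2 × 87.33 ≈ 856.

(240, 856)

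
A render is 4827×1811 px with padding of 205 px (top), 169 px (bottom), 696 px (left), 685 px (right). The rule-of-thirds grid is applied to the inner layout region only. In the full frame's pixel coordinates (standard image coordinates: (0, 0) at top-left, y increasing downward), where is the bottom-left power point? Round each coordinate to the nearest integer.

(1845, 1163)

Content width = 4827 − 696 − 685 = 3446 px; content height = 1811 − 205 − 169 = 1437 px.
Bottom-left is one-third across and two-thirds down within the inner layout region.
x = 696 + 1 × 3446/3 = 696 + 1148.67 ≈ 1845
y = 205 + 2 × 1437/3 = 205 + 958.00 ≈ 1163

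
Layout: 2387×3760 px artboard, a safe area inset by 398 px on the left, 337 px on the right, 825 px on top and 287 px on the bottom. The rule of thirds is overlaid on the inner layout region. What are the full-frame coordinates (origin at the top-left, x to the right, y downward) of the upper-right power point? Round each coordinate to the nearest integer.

Content width = 2387 − 398 − 337 = 1652 px; content height = 3760 − 825 − 287 = 2648 px.
Upper-right is two-thirds across and one-third down within the inner layout region.
x = 398 + 2 × 1652/3 = 398 + 1101.33 ≈ 1499
y = 825 + 1 × 2648/3 = 825 + 882.67 ≈ 1708

x = 1499 px, y = 1708 px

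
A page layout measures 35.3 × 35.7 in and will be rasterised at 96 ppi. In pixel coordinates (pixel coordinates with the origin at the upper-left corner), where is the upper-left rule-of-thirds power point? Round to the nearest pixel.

In pixels the canvas is 35.3 × 96 = 3388.8 wide and 35.7 × 96 = 3427.2 tall.
The upper-left point is one-third across and one-third down:
x = 1 × 3388.8/3 ≈ 1130; y = 1 × 3427.2/3 ≈ 1142.

(1130, 1142)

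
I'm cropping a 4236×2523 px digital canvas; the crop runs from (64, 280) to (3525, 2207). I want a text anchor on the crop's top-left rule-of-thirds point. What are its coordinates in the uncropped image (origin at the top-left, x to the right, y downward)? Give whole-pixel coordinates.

x = 1218 px, y = 922 px

Crop width = 3525 − 64 = 3461 px; one third is 1153.67 px.
Crop height = 2207 − 280 = 1927 px; one third is 642.33 px.
The top-left point is one-third across and one-third down within the crop:
x = 64 + 1 × 1153.67 ≈ 1218; y = 280 + 1 × 642.33 ≈ 922.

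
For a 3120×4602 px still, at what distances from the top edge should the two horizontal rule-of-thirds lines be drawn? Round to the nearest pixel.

4602 / 3 = 1534, so the horizontal lines sit at one and two thirds of 4602.

y = 1534 px and y = 3068 px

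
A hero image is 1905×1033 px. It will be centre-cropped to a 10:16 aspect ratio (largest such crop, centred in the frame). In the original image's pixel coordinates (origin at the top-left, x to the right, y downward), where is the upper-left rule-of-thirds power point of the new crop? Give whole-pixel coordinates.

1905/1033 > 10/16, so the 10:16 crop keeps the full height 1033 and trims width to 1033 × 10/16 = 645.62 px.
Left offset = (1905 − 645.62)/2 = 629.69 px; top offset = 0.
Upper-left is one-third across and one-third down within the crop:
x = 629.69 + 1 × 645.62/3 ≈ 845; y = 0.00 + 1 × 1033.00/3 ≈ 344.

(845, 344)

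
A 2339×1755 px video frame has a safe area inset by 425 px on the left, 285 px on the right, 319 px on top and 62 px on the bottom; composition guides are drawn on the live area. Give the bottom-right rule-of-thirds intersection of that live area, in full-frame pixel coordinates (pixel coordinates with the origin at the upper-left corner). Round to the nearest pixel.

(1511, 1235)

Content width = 2339 − 425 − 285 = 1629 px; content height = 1755 − 319 − 62 = 1374 px.
Bottom-right is two-thirds across and two-thirds down within the live area.
x = 425 + 2 × 1629/3 = 425 + 1086.00 ≈ 1511
y = 319 + 2 × 1374/3 = 319 + 916.00 ≈ 1235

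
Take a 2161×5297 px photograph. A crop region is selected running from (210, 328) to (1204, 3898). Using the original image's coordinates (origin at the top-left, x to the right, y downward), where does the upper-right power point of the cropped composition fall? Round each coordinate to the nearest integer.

(873, 1518)

Crop width = 1204 − 210 = 994 px; one third is 331.33 px.
Crop height = 3898 − 328 = 3570 px; one third is 1190.00 px.
The upper-right point is two-thirds across and one-third down within the crop:
x = 210 + 2 × 331.33 ≈ 873; y = 328 + 1 × 1190.00 ≈ 1518.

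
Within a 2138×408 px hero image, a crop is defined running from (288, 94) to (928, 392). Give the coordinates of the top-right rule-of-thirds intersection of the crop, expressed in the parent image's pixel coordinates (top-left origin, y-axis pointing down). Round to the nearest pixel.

x = 715 px, y = 193 px

Crop width = 928 − 288 = 640 px; one third is 213.33 px.
Crop height = 392 − 94 = 298 px; one third is 99.33 px.
The top-right point is two-thirds across and one-third down within the crop:
x = 288 + 2 × 213.33 ≈ 715; y = 94 + 1 × 99.33 ≈ 193.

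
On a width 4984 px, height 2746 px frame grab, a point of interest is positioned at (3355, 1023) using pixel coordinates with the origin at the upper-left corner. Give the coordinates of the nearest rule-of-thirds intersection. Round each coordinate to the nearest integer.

Third lines: x ∈ {1661, 3323}, y ∈ {915, 1831}.
3355 is closer to x = 3323; 1023 is closer to y = 915.
So the nearest intersection is the upper-right power point.

x = 3323 px, y = 915 px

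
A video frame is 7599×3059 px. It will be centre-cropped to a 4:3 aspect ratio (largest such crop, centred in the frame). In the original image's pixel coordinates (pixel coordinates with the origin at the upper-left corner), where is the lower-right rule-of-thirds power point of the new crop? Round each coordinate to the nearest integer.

7599/3059 > 4/3, so the 4:3 crop keeps the full height 3059 and trims width to 3059 × 4/3 = 4078.67 px.
Left offset = (7599 − 4078.67)/2 = 1760.17 px; top offset = 0.
Lower-right is two-thirds across and two-thirds down within the crop:
x = 1760.17 + 2 × 4078.67/3 ≈ 4479; y = 0.00 + 2 × 3059.00/3 ≈ 2039.

x = 4479 px, y = 2039 px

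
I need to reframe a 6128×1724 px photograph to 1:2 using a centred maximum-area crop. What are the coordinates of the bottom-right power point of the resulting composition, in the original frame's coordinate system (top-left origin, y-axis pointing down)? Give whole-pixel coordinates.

x = 3208 px, y = 1149 px

6128/1724 > 1/2, so the 1:2 crop keeps the full height 1724 and trims width to 1724 × 1/2 = 862.00 px.
Left offset = (6128 − 862.00)/2 = 2633.00 px; top offset = 0.
Bottom-right is two-thirds across and two-thirds down within the crop:
x = 2633.00 + 2 × 862.00/3 ≈ 3208; y = 0.00 + 2 × 1724.00/3 ≈ 1149.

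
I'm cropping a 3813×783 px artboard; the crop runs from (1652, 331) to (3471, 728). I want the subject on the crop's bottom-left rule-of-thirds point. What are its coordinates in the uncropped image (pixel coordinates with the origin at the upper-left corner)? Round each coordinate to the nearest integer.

Crop width = 3471 − 1652 = 1819 px; one third is 606.33 px.
Crop height = 728 − 331 = 397 px; one third is 132.33 px.
The bottom-left point is one-third across and two-thirds down within the crop:
x = 1652 + 1 × 606.33 ≈ 2258; y = 331 + 2 × 132.33 ≈ 596.

x = 2258 px, y = 596 px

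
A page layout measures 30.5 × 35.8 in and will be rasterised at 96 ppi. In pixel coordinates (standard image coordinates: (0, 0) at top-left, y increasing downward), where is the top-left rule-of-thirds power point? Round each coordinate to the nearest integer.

x = 976 px, y = 1146 px

In pixels the canvas is 30.5 × 96 = 2928 wide and 35.8 × 96 = 3436.8 tall.
The top-left point is one-third across and one-third down:
x = 1 × 2928/3 ≈ 976; y = 1 × 3436.8/3 ≈ 1146.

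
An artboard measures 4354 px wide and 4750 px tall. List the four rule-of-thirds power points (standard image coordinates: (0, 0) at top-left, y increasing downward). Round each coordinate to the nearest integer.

One third of 4354 is 1451.33; one third of 4750 is 1583.33.
Vertical third lines at x = 1451 and x = 2903; horizontal third lines at y = 1583 and y = 3167.

(1451, 1583), (2903, 1583), (1451, 3167), (2903, 3167)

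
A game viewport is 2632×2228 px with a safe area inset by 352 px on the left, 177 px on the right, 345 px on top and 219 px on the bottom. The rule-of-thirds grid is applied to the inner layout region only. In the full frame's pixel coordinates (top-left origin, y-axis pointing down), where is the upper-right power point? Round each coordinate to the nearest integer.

Content width = 2632 − 352 − 177 = 2103 px; content height = 2228 − 345 − 219 = 1664 px.
Upper-right is two-thirds across and one-third down within the inner layout region.
x = 352 + 2 × 2103/3 = 352 + 1402.00 ≈ 1754
y = 345 + 1 × 1664/3 = 345 + 554.67 ≈ 900

x = 1754 px, y = 900 px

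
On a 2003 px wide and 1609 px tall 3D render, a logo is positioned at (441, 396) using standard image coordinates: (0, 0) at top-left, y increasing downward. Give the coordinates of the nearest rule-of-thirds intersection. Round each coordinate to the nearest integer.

Third lines: x ∈ {668, 1335}, y ∈ {536, 1073}.
441 is closer to x = 668; 396 is closer to y = 536.
So the nearest intersection is the upper-left power point.

x = 668 px, y = 536 px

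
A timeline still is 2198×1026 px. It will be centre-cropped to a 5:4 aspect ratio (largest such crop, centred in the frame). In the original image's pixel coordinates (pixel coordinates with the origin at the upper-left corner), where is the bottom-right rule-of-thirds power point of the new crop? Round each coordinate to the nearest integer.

2198/1026 > 5/4, so the 5:4 crop keeps the full height 1026 and trims width to 1026 × 5/4 = 1282.50 px.
Left offset = (2198 − 1282.50)/2 = 457.75 px; top offset = 0.
Bottom-right is two-thirds across and two-thirds down within the crop:
x = 457.75 + 2 × 1282.50/3 ≈ 1313; y = 0.00 + 2 × 1026.00/3 ≈ 684.

(1313, 684)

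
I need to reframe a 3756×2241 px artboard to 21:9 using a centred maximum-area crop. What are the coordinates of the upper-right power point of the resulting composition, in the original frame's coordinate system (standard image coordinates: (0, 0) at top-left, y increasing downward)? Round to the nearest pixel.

(2504, 852)

3756/2241 < 21/9, so the 21:9 crop keeps the full width 3756 and trims height to 3756 × 9/21 = 1609.71 px.
Top offset = (2241 − 1609.71)/2 = 315.64 px; left offset = 0.
Upper-right is two-thirds across and one-third down within the crop:
x = 0.00 + 2 × 3756.00/3 ≈ 2504; y = 315.64 + 1 × 1609.71/3 ≈ 852.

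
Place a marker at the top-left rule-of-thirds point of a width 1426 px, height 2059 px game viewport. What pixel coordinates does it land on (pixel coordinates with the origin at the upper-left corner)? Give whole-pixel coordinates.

The top-left point sits one-third of the way across and one-third of the way down.
x = 1 × 1426/3 ≈ 475; y = 1 × 2059/3 ≈ 686.

x = 475 px, y = 686 px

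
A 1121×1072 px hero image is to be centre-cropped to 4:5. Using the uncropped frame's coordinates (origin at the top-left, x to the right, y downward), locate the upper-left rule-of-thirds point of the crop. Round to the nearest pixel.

1121/1072 > 4/5, so the 4:5 crop keeps the full height 1072 and trims width to 1072 × 4/5 = 857.60 px.
Left offset = (1121 − 857.60)/2 = 131.70 px; top offset = 0.
Upper-left is one-third across and one-third down within the crop:
x = 131.70 + 1 × 857.60/3 ≈ 418; y = 0.00 + 1 × 1072.00/3 ≈ 357.

x = 418 px, y = 357 px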